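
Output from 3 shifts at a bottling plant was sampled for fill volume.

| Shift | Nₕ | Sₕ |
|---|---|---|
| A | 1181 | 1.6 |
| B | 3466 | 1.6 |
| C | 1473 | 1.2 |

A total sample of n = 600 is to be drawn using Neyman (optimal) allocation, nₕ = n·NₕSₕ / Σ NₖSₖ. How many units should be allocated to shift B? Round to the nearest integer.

362

Σ NₕSₕ = 1181·1.6 + 3466·1.6 + 1473·1.2 = 9202.8.
Share for B: 5545.6/9202.8 = 0.60260.
n_B = 600 × 0.60260 = 361.560... → 362.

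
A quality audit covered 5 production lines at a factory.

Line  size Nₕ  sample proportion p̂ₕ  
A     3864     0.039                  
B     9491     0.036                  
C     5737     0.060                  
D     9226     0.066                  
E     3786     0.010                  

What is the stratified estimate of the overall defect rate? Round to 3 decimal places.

0.046

N = 3864 + 9491 + 5737 + 9226 + 3786 = 32104.
Overall proportion = Σ (Nₕ/N)·p̂ₕ.
Σ Nₕp̂ₕ = 150.696 + 341.676 + 344.22 + 608.916 + 37.86 = 1483.368.
1483.368 / 32104 = 0.04621... → 0.046.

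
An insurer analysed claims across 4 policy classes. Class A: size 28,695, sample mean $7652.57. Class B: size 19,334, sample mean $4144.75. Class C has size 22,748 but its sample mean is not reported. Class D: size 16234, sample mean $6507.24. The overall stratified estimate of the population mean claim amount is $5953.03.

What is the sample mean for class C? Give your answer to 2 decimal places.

4950.57

Σ Nₕx̄ₕ = N·μ, so 22748·x̄_C = 87011·5953.03 − (28695·7652.57 + 19334·4144.75 + 16234·6507.24).
= 517979093.33 − 405363626.81 = 112615466.52.
x̄_C = 112615466.52 / 22748 = 4950.5656... → 4950.57.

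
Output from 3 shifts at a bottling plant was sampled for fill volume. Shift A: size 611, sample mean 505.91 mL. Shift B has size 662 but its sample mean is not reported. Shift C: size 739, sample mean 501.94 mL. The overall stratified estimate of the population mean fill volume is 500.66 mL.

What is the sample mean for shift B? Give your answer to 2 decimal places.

494.39

Σ Nₕx̄ₕ = N·μ, so 662·x̄_B = 2012·500.66 − (611·505.91 + 739·501.94).
= 1007327.92 − 680044.67 = 327283.25.
x̄_B = 327283.25 / 662 = 494.3856... → 494.39.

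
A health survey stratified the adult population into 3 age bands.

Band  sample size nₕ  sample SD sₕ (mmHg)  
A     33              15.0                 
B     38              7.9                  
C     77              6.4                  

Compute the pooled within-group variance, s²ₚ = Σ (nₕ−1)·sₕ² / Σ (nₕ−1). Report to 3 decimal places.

Degrees of freedom: 32 + 37 + 76 = 145.
Σ(nₕ−1)sₕ² = 32·225 + 37·62.41 + 76·40.96 = 12622.13.
s²ₚ = 12622.13 / 145 = 87.04917... → 87.049.

87.049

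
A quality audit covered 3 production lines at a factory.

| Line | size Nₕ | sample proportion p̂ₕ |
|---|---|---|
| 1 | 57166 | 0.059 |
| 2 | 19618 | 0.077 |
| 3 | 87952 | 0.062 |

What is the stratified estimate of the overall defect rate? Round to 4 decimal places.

N = 57166 + 19618 + 87952 = 164736.
Overall proportion = Σ (Nₕ/N)·p̂ₕ.
Σ Nₕp̂ₕ = 3372.794 + 1510.586 + 5453.024 = 10336.404.
10336.404 / 164736 = 0.062745... → 0.0627.

0.0627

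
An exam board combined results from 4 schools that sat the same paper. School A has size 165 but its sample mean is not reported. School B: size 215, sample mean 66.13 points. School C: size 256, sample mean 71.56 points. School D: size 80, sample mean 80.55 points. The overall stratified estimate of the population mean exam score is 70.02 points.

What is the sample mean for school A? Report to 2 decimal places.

Σ Nₕx̄ₕ = N·μ, so 165·x̄_A = 716·70.02 − (215·66.13 + 256·71.56 + 80·80.55).
= 50134.32 − 38981.31 = 11153.01.
x̄_A = 11153.01 / 165 = 67.594 → 67.59.

67.59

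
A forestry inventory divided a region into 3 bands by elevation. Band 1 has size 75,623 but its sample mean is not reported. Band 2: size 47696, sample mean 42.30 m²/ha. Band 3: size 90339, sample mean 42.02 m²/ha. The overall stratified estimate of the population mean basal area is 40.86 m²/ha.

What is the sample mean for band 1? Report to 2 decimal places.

38.57

N = 75623 + 47696 + 90339 = 213658.
Overall total = μ·N = 40.86·213658 = 8730065.88.
Subtract the known strata: 47696·42.30 + 90339·42.02 = 5813585.58.
Remaining total for band 1: 8730065.88 − 5813585.58 = 2916480.3.
Divide by its size: 2916480.3 / 75623 = 38.5660... → 38.57.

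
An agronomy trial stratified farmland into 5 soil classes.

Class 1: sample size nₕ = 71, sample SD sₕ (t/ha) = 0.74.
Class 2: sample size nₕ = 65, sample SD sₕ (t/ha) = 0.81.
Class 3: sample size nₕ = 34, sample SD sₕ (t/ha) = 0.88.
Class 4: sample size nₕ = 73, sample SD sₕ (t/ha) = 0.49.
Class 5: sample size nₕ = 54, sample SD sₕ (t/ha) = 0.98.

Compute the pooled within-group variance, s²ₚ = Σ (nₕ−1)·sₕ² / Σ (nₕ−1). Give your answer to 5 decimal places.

0.59612

1: (71−1)·0.74² = 70·0.5476 = 38.332
2: (65−1)·0.81² = 64·0.6561 = 41.9904
3: (34−1)·0.88² = 33·0.7744 = 25.5552
4: (73−1)·0.49² = 72·0.2401 = 17.2872
5: (54−1)·0.98² = 53·0.9604 = 50.9012
Numerator = 174.066; denominator = Σ(nₕ−1) = 292.
s²ₚ = 174.066/292 = 0.5961164... → 0.59612.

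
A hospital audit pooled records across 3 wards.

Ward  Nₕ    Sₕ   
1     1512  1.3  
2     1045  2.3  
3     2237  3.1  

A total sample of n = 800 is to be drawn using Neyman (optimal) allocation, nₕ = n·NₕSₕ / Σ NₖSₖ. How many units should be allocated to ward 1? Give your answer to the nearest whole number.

139

Σ NₕSₕ = 1512·1.3 + 1045·2.3 + 2237·3.1 = 11303.8.
Share for 1: 1965.6/11303.8 = 0.17389.
n_1 = 800 × 0.17389 = 139.111... → 139.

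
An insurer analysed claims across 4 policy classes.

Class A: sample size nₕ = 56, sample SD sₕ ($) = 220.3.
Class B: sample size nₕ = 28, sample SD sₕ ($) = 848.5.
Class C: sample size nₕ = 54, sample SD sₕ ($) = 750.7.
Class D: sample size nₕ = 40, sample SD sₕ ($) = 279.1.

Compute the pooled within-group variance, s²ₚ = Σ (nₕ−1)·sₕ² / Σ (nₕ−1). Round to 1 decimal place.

316173.1

A: (56−1)·220.3² = 55·48532.09 = 2669264.95
B: (28−1)·848.5² = 27·719952.25 = 19438710.75
C: (54−1)·750.7² = 53·563550.49 = 29868175.97
D: (40−1)·279.1² = 39·77896.81 = 3037975.59
Numerator = 55014127.26; denominator = Σ(nₕ−1) = 174.
s²ₚ = 55014127.26/174 = 316173.145... → 316173.1.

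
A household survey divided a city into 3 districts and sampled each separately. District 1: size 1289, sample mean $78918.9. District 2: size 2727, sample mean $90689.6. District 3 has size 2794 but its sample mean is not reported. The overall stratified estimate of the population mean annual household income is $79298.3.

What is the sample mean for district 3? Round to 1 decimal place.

Σ Nₕx̄ₕ = N·μ, so 2794·x̄_3 = 6810·79298.3 − (1289·78918.9 + 2727·90689.6).
= 540021423 − 349037001.3 = 190984421.7.
x̄_3 = 190984421.7 / 2794 = 68355.197... → 68355.2.

68355.2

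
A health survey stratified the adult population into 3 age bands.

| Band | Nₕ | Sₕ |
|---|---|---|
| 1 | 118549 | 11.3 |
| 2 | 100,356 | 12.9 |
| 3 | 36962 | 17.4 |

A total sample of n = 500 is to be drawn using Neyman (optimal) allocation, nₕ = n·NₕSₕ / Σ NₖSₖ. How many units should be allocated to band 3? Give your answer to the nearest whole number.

98

Σ NₕSₕ = 118549·11.3 + 100356·12.9 + 36962·17.4 = 3277334.9.
Share for 3: 643138.8/3277334.9 = 0.19624.
n_3 = 500 × 0.19624 = 98.119... → 98.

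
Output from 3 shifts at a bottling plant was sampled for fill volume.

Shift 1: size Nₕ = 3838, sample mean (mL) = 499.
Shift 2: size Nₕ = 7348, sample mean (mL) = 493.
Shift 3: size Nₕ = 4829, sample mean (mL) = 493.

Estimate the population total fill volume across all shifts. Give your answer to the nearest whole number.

1: 3838·499 = 1915162
2: 7348·493 = 3622564
3: 4829·493 = 2380697
τ̂ = Σ Nₕx̄ₕ = 7918423.

7918423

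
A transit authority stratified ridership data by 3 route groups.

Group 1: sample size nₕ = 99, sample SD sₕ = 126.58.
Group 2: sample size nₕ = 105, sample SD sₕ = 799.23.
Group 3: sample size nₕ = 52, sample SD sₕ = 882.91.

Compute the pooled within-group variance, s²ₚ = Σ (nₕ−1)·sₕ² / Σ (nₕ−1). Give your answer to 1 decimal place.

425921.6

1: (99−1)·126.58² = 98·16022.4964 = 1570204.6472
2: (105−1)·799.23² = 104·638768.5929 = 66431933.6616
3: (52−1)·882.91² = 51·779530.0681 = 39756033.4731
Numerator = 107758171.7819; denominator = Σ(nₕ−1) = 253.
s²ₚ = 107758171.7819/253 = 425921.628... → 425921.6.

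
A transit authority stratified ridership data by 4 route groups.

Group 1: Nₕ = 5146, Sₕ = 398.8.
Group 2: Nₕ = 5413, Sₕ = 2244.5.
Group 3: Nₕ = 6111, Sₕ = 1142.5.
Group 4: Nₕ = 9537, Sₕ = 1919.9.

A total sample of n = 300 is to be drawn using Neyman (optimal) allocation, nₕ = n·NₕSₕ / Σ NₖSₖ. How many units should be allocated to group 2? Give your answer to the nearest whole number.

92

1: NₕSₕ = 5146·398.8 = 2052224.8
2: NₕSₕ = 5413·2244.5 = 12149478.5
3: NₕSₕ = 6111·1142.5 = 6981817.5
4: NₕSₕ = 9537·1919.9 = 18310086.3
Σ NₕSₕ = 39493607.1.
n_2 = 300·12149478.5/39493607.1 = 92.289... → 92.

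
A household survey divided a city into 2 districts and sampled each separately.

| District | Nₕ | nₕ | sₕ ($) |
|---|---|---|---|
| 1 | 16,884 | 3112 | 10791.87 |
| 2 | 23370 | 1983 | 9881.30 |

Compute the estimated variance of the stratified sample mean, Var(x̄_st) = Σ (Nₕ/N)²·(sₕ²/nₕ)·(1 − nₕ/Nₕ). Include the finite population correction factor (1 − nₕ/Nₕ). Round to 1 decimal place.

N = 40254. Term for each stratum: Wₕ²sₕ²/nₕ·(1−nₕ/Nₕ).
Var(x̄_st) = 5370.4181 + 15187.8379 = 20558.2559 → 20558.3.

20558.3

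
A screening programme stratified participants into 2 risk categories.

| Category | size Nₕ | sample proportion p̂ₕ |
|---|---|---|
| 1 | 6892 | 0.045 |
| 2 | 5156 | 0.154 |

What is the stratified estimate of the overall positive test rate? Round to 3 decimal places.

0.092

N = 6892 + 5156 = 12048.
Overall proportion = Σ (Nₕ/N)·p̂ₕ.
Σ Nₕp̂ₕ = 310.14 + 794.024 = 1104.164.
1104.164 / 12048 = 0.09165... → 0.092.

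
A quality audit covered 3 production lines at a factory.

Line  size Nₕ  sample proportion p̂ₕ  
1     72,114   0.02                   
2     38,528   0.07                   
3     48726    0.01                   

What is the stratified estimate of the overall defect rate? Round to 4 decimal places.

Wₕ = Nₕ/N with N = 159368: 0.4525, 0.2418, 0.3057.
p̂_st = 0.4525·0.02 + 0.2418·0.07 + 0.3057·0.01 ≈ 0.029030... → 0.0290.

0.0290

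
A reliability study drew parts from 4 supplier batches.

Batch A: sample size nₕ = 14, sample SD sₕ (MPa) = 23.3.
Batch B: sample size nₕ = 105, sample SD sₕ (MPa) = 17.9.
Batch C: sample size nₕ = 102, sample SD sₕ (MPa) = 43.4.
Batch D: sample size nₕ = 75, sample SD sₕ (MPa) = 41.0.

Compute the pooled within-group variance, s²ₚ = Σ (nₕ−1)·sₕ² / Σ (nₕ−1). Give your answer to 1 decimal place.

A: (14−1)·23.3² = 13·542.89 = 7057.57
B: (105−1)·17.9² = 104·320.41 = 33322.64
C: (102−1)·43.4² = 101·1883.56 = 190239.56
D: (75−1)·41.0² = 74·1681 = 124394
Numerator = 355013.77; denominator = Σ(nₕ−1) = 292.
s²ₚ = 355013.77/292 = 1215.801... → 1215.8.

1215.8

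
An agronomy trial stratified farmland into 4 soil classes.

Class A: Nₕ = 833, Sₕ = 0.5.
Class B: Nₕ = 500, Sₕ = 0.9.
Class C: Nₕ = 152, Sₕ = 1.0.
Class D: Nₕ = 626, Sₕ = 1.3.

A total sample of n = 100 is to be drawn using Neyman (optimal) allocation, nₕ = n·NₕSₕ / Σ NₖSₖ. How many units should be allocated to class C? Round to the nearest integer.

A: NₕSₕ = 833·0.5 = 416.5
B: NₕSₕ = 500·0.9 = 450
C: NₕSₕ = 152·1.0 = 152
D: NₕSₕ = 626·1.3 = 813.8
Σ NₕSₕ = 1832.3.
n_C = 100·152/1832.3 = 8.296... → 8.

8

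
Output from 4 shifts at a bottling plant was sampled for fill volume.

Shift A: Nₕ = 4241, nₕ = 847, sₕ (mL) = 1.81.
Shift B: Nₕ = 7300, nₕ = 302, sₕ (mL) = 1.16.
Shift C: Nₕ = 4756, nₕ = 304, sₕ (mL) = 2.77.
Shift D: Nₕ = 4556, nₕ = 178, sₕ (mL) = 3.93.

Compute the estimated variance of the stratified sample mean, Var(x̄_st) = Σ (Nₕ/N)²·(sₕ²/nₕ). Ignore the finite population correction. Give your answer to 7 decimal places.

N = 20853. Term for each stratum: Wₕ²sₕ²/nₕ.
Var(x̄_st) = 0.0001599828 + 0.0005460315 + 0.0013129028 + 0.0041418603 = 0.0061607772 → 0.0061608.

0.0061608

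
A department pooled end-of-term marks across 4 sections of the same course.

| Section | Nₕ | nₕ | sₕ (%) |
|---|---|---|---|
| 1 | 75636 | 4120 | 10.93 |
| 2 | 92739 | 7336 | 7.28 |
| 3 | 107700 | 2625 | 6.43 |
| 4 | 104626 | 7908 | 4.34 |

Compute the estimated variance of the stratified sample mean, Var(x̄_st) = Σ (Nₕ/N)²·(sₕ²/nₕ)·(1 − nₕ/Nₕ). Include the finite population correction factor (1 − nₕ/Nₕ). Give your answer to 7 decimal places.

N = 380701. Term for each stratum: Wₕ²sₕ²/nₕ·(1−nₕ/Nₕ).
Var(x̄_st) = 0.0010821983 + 0.0003947944 + 0.0012298148 + 0.0001662998 = 0.0028731072 → 0.0028731.

0.0028731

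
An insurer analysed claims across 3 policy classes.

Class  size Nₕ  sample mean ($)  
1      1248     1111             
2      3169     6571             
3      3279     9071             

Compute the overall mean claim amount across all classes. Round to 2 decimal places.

x̄_st = (Σ Nₕx̄ₕ) / (Σ Nₕ) = (1248·1111 + 3169·6571 + 3279·9071) / 7696
= 51953836 / 7696 = 6750.7583... → 6750.76.

6750.76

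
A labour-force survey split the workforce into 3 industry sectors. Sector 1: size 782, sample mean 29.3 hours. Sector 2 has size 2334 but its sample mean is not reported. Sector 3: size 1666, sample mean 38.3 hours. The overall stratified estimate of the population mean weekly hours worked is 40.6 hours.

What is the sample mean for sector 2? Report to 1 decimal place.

46.0

Σ Nₕx̄ₕ = N·μ, so 2334·x̄_2 = 4782·40.6 − (782·29.3 + 1666·38.3).
= 194149.2 − 86720.4 = 107428.8.
x̄_2 = 107428.8 / 2334 = 46.028... → 46.0.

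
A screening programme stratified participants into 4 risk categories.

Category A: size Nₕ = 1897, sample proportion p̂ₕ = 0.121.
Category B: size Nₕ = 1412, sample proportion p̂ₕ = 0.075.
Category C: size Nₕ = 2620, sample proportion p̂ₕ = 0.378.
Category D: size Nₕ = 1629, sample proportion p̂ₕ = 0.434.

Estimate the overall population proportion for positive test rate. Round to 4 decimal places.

0.2690

N = 1897 + 1412 + 2620 + 1629 = 7558.
Overall proportion = Σ (Nₕ/N)·p̂ₕ.
Σ Nₕp̂ₕ = 229.537 + 105.9 + 990.36 + 706.986 = 2032.783.
2032.783 / 7558 = 0.268958... → 0.2690.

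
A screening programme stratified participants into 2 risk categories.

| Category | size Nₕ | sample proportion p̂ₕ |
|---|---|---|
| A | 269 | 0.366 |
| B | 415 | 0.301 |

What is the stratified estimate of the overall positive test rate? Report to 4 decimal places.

0.3266

N = 269 + 415 = 684.
Overall proportion = Σ (Nₕ/N)·p̂ₕ.
Σ Nₕp̂ₕ = 98.454 + 124.915 = 223.369.
223.369 / 684 = 0.326563... → 0.3266.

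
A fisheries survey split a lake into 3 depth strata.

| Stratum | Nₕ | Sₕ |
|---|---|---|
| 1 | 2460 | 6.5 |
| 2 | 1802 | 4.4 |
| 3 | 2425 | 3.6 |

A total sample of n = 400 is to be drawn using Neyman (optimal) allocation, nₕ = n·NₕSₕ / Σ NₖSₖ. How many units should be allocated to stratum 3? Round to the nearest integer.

Σ NₕSₕ = 2460·6.5 + 1802·4.4 + 2425·3.6 = 32648.8.
Share for 3: 8730/32648.8 = 0.26739.
n_3 = 400 × 0.26739 = 106.956... → 107.

107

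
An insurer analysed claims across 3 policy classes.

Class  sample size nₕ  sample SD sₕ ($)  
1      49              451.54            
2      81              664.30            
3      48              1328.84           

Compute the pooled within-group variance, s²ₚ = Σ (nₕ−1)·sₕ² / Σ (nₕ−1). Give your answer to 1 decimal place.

731905.9

Degrees of freedom: 48 + 80 + 47 = 175.
Σ(nₕ−1)sₕ² = 48·203888.3716 + 80·441294.49 + 47·1765815.7456 = 128083541.08.
s²ₚ = 128083541.08 / 175 = 731905.949... → 731905.9.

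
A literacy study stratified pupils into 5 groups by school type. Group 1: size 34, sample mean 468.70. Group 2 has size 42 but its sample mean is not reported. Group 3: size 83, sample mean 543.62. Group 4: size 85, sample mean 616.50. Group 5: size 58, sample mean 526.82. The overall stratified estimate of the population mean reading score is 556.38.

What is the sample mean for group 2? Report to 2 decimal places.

571.72

N = 34 + 42 + 83 + 85 + 58 = 302.
Overall total = μ·N = 556.38·302 = 168026.76.
Subtract the known strata: 34·468.70 + 83·543.62 + 85·616.50 + 58·526.82 = 144014.32.
Remaining total for group 2: 168026.76 − 144014.32 = 24012.44.
Divide by its size: 24012.44 / 42 = 571.7248... → 571.72.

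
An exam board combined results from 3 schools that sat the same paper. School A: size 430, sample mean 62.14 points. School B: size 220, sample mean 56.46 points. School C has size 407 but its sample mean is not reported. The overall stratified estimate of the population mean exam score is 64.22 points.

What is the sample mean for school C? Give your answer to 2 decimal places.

70.61

Σ Nₕx̄ₕ = N·μ, so 407·x̄_C = 1057·64.22 − (430·62.14 + 220·56.46).
= 67880.54 − 39141.4 = 28739.14.
x̄_C = 28739.14 / 407 = 70.6121... → 70.61.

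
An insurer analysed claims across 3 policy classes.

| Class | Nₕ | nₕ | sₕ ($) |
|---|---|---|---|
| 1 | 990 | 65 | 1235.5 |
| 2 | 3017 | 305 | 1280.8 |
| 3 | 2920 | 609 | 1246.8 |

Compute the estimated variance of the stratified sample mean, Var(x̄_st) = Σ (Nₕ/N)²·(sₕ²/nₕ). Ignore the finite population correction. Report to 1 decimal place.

N = 6927; Wₕ = Nₕ/N.
class 1: (990/6927)²·1235.5²/65 = 479.6806
class 2: (3017/6927)²·1280.8²/305 = 1020.2886
class 3: (2920/6927)²·1246.8²/609 = 453.5776
Sum = 1953.5468 → 1953.5.

1953.5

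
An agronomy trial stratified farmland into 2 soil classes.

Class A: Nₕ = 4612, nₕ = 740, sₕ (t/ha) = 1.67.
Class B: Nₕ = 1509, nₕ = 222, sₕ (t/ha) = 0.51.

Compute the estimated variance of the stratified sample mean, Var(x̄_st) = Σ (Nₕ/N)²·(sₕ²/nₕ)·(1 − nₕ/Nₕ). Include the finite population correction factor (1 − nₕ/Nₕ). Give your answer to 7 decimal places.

0.0018570

N = 6121; Wₕ = Nₕ/N.
class A: (4612/6121)²·1.67²/740·(1 − 740/4612) = 0.0017963093
class B: (1509/6121)²·0.51²/222·(1 − 222/1509) = 0.0000607310
Sum = 0.0018570403 → 0.0018570.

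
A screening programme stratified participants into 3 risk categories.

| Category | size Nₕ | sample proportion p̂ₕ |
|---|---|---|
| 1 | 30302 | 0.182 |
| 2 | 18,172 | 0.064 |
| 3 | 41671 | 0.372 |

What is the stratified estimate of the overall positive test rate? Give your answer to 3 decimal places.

0.246

Wₕ = Nₕ/N with N = 90145: 0.3361, 0.2016, 0.4623.
p̂_st = 0.3361·0.182 + 0.2016·0.064 + 0.4623·0.372 ≈ 0.24604... → 0.246.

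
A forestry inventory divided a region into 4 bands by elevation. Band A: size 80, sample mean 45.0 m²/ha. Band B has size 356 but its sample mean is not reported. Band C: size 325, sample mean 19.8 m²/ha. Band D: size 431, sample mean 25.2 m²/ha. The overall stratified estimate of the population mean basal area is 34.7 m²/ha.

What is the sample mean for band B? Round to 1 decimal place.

57.5

N = 80 + 356 + 325 + 431 = 1192.
Overall total = μ·N = 34.7·1192 = 41362.4.
Subtract the known strata: 80·45.0 + 325·19.8 + 431·25.2 = 20896.2.
Remaining total for band B: 41362.4 − 20896.2 = 20466.2.
Divide by its size: 20466.2 / 356 = 57.489... → 57.5.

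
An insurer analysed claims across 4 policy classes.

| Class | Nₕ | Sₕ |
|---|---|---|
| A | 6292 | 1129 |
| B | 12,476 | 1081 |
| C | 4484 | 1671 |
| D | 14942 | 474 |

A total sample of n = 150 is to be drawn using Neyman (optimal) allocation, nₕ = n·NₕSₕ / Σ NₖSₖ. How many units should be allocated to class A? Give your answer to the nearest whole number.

A: NₕSₕ = 6292·1129 = 7103668
B: NₕSₕ = 12476·1081 = 13486556
C: NₕSₕ = 4484·1671 = 7492764
D: NₕSₕ = 14942·474 = 7082508
Σ NₕSₕ = 35165496.
n_A = 150·7103668/35165496 = 30.301... → 30.

30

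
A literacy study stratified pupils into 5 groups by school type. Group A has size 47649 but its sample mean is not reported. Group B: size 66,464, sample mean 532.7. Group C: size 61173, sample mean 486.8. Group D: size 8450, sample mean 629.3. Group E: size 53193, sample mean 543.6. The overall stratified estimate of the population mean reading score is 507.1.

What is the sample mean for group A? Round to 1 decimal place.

435.0

N = 47649 + 66464 + 61173 + 8450 + 53193 = 236929.
Overall total = μ·N = 507.1·236929 = 120146695.9.
Subtract the known strata: 66464·532.7 + 61173·486.8 + 8450·629.3 + 53193·543.6 = 99417689.
Remaining total for group A: 120146695.9 − 99417689 = 20729006.9.
Divide by its size: 20729006.9 / 47649 = 435.036... → 435.0.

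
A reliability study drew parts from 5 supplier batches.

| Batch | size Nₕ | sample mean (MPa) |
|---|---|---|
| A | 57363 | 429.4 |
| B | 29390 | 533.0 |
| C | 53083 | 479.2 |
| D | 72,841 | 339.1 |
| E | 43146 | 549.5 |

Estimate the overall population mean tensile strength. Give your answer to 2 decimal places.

446.18

N = 255823; weights Wₕ = Nₕ/N = (0.2242, 0.1149, 0.2075, 0.2847, 0.1687).
x̄_st = Σ Wₕ·x̄ₕ = 0.2242·429.4 + 0.1149·533.0 + 0.2075·479.2 + 0.2847·339.1 + 0.1687·549.5 ≈ 446.1797...
→ 446.18.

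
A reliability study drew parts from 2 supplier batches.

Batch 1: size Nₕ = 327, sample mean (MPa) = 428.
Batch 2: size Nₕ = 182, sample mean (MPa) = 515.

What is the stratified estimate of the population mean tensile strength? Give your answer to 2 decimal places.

459.11

N = 327 + 182 = 509.
Overall mean = Σ (Nₕ/N)·x̄ₕ — weight by population share, not a simple average.
Σ Nₕx̄ₕ = 327·428 + 182·515 = 139956 + 93730 = 233686.
Divide by N: 233686 / 509 = 459.1081... → 459.11.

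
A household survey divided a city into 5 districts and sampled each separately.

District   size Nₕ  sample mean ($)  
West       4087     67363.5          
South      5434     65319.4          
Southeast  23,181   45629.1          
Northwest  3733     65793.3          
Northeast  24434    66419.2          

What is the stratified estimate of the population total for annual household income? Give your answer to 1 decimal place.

3556481532.9

West: 4087·67363.5 = 275314624.5
South: 5434·65319.4 = 354945619.6
Southeast: 23181·45629.1 = 1057728167.1
Northwest: 3733·65793.3 = 245606388.9
Northeast: 24434·66419.2 = 1622886732.8
τ̂ = Σ Nₕx̄ₕ = 3556481532.9.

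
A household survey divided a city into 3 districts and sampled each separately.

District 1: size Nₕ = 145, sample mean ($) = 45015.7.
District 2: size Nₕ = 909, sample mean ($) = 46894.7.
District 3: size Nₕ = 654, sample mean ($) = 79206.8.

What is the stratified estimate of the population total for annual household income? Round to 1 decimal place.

100955806.0

1: 145·45015.7 = 6527276.5
2: 909·46894.7 = 42627282.3
3: 654·79206.8 = 51801247.2
τ̂ = Σ Nₕx̄ₕ = 100955806.0.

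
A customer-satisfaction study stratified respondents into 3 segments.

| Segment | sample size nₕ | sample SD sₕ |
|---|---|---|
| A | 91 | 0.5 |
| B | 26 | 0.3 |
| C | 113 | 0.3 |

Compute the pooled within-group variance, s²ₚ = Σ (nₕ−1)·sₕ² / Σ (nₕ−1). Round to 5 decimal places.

Degrees of freedom: 90 + 25 + 112 = 227.
Σ(nₕ−1)sₕ² = 90·0.25 + 25·0.09 + 112·0.09 = 34.83.
s²ₚ = 34.83 / 227 = 0.1534361... → 0.15344.

0.15344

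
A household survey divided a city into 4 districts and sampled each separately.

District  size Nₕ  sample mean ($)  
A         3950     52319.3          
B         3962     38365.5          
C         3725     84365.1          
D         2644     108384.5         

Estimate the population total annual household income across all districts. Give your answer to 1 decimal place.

959493961.5

Estimate total by summing Nₕ·x̄ₕ over strata.
3950·52319.3 + 3962·38365.5 + 3725·84365.1 + 2644·108384.5 = 206661235 + 152004111 + 314259997.5 + 286568618 = 959493961.5.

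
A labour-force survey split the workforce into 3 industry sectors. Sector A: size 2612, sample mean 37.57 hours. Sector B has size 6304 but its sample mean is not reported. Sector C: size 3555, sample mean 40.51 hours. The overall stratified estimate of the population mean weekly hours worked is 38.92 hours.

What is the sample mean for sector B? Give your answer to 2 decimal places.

N = 2612 + 6304 + 3555 = 12471.
Overall total = μ·N = 38.92·12471 = 485371.32.
Subtract the known strata: 2612·37.57 + 3555·40.51 = 242145.89.
Remaining total for sector B: 485371.32 − 242145.89 = 243225.43.
Divide by its size: 243225.43 / 6304 = 38.5827... → 38.58.

38.58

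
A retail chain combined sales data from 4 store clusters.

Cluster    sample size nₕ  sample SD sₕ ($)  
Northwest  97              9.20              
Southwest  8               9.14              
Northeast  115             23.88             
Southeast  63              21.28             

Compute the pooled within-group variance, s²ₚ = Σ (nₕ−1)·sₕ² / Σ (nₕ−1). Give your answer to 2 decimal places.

Degrees of freedom: 96 + 7 + 114 + 62 = 279.
Σ(nₕ−1)sₕ² = 96·84.64 + 7·83.5396 + 114·570.2544 + 62·452.8384 = 101795.1996.
s²ₚ = 101795.1996 / 279 = 364.8573... → 364.86.

364.86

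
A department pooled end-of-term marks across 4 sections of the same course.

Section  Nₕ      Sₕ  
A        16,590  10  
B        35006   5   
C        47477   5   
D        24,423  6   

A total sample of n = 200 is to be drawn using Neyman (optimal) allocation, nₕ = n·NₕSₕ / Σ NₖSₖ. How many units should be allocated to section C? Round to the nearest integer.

65

A: NₕSₕ = 16590·10 = 165900
B: NₕSₕ = 35006·5 = 175030
C: NₕSₕ = 47477·5 = 237385
D: NₕSₕ = 24423·6 = 146538
Σ NₕSₕ = 724853.
n_C = 200·237385/724853 = 65.499... → 65.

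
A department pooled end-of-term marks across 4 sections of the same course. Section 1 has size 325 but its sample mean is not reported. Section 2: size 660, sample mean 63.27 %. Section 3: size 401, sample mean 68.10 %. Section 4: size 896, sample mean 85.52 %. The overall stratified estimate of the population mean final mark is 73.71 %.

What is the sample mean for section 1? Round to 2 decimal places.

69.27

N = 325 + 660 + 401 + 896 = 2282.
Overall total = μ·N = 73.71·2282 = 168206.22.
Subtract the known strata: 660·63.27 + 401·68.10 + 896·85.52 = 145692.22.
Remaining total for section 1: 168206.22 − 145692.22 = 22514.
Divide by its size: 22514 / 325 = 69.2738... → 69.27.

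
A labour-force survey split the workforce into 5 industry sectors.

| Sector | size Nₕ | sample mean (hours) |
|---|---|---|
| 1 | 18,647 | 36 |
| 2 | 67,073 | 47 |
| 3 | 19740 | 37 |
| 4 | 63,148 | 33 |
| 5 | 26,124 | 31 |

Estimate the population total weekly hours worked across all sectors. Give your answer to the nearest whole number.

1: 18647·36 = 671292
2: 67073·47 = 3152431
3: 19740·37 = 730380
4: 63148·33 = 2083884
5: 26124·31 = 809844
τ̂ = Σ Nₕx̄ₕ = 7447831.

7447831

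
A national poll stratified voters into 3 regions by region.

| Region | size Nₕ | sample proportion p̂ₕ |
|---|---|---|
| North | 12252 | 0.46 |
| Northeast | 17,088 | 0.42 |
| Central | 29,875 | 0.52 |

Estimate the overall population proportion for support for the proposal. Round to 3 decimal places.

N = 12252 + 17088 + 29875 = 59215.
Overall proportion = Σ (Nₕ/N)·p̂ₕ.
Σ Nₕp̂ₕ = 5635.92 + 7176.96 + 15535 = 28347.88.
28347.88 / 59215 = 0.47873... → 0.479.

0.479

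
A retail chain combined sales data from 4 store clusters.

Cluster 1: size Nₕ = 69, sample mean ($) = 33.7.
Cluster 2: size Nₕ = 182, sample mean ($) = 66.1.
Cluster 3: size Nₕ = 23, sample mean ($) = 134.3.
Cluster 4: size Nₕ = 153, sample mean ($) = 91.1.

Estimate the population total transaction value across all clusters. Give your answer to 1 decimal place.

Estimate total by summing Nₕ·x̄ₕ over strata.
69·33.7 + 182·66.1 + 23·134.3 + 153·91.1 = 2325.3 + 12030.2 + 3088.9 + 13938.3 = 31382.7.

31382.7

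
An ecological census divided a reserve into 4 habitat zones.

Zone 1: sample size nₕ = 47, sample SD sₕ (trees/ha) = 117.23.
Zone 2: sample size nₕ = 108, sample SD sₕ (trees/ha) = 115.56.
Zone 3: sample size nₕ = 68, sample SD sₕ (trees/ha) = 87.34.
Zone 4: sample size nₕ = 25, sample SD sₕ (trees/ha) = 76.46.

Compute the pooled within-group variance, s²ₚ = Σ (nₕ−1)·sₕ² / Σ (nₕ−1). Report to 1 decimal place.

Degrees of freedom: 46 + 107 + 67 + 24 = 244.
Σ(nₕ−1)sₕ² = 46·13742.8729 + 107·13354.1136 + 67·7628.2756 + 24·5846.1316 = 2712463.9322.
s²ₚ = 2712463.9322 / 244 = 11116.655... → 11116.7.

11116.7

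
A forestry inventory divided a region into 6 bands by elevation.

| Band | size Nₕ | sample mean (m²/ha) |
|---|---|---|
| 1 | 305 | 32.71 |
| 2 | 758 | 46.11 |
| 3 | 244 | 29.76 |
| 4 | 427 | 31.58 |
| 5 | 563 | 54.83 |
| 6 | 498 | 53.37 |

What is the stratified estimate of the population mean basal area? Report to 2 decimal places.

44.05

N = 305 + 758 + 244 + 427 + 563 + 498 = 2795.
The stratified mean weights each stratum mean by its population share Nₕ/N.
Σ Nₕx̄ₕ = 305·32.71 + 758·46.11 + 244·29.76 + 427·31.58 + 563·54.83 + 498·53.37 = 9976.55 + 34951.38 + 7261.44 + 13484.66 + 30869.29 + 26578.26 = 123121.58.
Divide by N: 123121.58 / 2795 = 44.0507... → 44.05.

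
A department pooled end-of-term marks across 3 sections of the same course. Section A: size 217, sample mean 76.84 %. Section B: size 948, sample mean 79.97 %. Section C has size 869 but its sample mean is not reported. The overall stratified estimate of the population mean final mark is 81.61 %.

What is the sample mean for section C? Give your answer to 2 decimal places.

N = 217 + 948 + 869 = 2034.
Overall total = μ·N = 81.61·2034 = 165994.74.
Subtract the known strata: 217·76.84 + 948·79.97 = 92485.84.
Remaining total for section C: 165994.74 − 92485.84 = 73508.9.
Divide by its size: 73508.9 / 869 = 84.5902... → 84.59.

84.59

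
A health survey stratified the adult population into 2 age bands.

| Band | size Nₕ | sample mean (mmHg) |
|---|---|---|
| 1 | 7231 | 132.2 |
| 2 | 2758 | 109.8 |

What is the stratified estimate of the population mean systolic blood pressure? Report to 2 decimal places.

126.02

x̄_st = (Σ Nₕx̄ₕ) / (Σ Nₕ) = (7231·132.2 + 2758·109.8) / 9989
= 1258766.6 / 9989 = 126.0153... → 126.02.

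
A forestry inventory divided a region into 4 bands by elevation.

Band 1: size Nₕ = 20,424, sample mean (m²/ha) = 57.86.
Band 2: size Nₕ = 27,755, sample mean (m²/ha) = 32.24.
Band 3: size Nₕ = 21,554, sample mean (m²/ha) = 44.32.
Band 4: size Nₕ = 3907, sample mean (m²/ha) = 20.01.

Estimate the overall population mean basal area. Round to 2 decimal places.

x̄_st = (Σ Nₕx̄ₕ) / (Σ Nₕ) = (20424·57.86 + 27755·32.24 + 21554·44.32 + 3907·20.01) / 73640
= 3110006.19 / 73640 = 42.2326... → 42.23.

42.23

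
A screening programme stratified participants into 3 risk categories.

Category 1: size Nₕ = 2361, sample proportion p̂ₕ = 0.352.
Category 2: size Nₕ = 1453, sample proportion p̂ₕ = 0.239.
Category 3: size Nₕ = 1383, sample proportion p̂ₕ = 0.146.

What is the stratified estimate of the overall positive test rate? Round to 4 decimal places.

N = 2361 + 1453 + 1383 = 5197.
Overall proportion = Σ (Nₕ/N)·p̂ₕ.
Σ Nₕp̂ₕ = 831.072 + 347.267 + 201.918 = 1380.257.
1380.257 / 5197 = 0.265587... → 0.2656.

0.2656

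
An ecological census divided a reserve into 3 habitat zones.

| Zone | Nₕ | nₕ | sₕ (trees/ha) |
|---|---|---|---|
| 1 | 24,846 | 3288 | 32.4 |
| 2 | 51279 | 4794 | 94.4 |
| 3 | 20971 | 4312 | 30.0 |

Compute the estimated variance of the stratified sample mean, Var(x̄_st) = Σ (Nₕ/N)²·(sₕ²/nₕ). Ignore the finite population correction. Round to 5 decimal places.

N = 97096. Term for each stratum: Wₕ²sₕ²/nₕ.
Var(x̄_st) = 0.02090588 + 0.51846850 + 0.00973642 = 0.54911080 → 0.54911.

0.54911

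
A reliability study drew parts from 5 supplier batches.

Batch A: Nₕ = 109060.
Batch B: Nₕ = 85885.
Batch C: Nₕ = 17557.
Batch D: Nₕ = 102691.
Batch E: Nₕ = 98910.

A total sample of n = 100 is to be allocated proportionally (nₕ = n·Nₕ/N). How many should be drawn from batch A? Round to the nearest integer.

26

Share of batch A = 109060/414103 = 0.26336.
Allocate 100 × 0.26336 = 26.336... → 26.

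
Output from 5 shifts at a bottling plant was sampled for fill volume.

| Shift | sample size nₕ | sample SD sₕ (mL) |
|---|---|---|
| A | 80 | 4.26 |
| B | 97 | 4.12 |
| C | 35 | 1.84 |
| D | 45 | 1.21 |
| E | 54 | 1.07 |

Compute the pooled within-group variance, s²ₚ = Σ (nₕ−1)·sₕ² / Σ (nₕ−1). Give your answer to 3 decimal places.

10.795

Degrees of freedom: 79 + 96 + 34 + 44 + 53 = 306.
Σ(nₕ−1)sₕ² = 79·18.1476 + 96·16.9744 + 34·3.3856 + 44·1.4641 + 53·1.1449 = 3303.4133.
s²ₚ = 3303.4133 / 306 = 10.79547... → 10.795.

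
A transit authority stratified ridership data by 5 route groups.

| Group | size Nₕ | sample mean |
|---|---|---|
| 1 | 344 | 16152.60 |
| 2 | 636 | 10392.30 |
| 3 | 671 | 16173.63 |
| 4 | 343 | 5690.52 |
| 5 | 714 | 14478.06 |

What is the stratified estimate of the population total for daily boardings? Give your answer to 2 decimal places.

35307686.13

1: 344·16152.60 = 5556494.4
2: 636·10392.30 = 6609502.8
3: 671·16173.63 = 10852505.73
4: 343·5690.52 = 1951848.36
5: 714·14478.06 = 10337334.84
τ̂ = Σ Nₕx̄ₕ = 35307686.13.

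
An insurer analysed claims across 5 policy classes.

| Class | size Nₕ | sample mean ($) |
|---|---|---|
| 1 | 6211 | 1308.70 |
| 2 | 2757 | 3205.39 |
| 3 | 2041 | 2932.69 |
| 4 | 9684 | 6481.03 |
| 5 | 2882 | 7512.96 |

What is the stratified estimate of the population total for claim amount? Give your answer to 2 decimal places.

107365861.46

Estimate total by summing Nₕ·x̄ₕ over strata.
6211·1308.70 + 2757·3205.39 + 2041·2932.69 + 9684·6481.03 + 2882·7512.96 = 8128335.7 + 8837260.23 + 5985620.29 + 62762294.52 + 21652350.72 = 107365861.46.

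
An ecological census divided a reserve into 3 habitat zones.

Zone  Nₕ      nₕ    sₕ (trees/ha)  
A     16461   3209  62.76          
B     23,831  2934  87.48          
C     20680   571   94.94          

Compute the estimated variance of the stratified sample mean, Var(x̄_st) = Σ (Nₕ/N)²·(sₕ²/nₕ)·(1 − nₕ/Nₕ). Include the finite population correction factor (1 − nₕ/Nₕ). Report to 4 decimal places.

N = 60972. Term for each stratum: Wₕ²sₕ²/nₕ·(1−nₕ/Nₕ).
Var(x̄_st) = 0.0720233 + 0.3493999 + 1.7658039 = 2.1872271 → 2.1872.

2.1872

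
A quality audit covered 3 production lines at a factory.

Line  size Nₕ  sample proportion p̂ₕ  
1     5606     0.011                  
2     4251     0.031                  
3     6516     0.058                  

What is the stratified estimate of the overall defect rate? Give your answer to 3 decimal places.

0.035

N = 5606 + 4251 + 6516 = 16373.
Overall proportion = Σ (Nₕ/N)·p̂ₕ.
Σ Nₕp̂ₕ = 61.666 + 131.781 + 377.928 = 571.375.
571.375 / 16373 = 0.03490... → 0.035.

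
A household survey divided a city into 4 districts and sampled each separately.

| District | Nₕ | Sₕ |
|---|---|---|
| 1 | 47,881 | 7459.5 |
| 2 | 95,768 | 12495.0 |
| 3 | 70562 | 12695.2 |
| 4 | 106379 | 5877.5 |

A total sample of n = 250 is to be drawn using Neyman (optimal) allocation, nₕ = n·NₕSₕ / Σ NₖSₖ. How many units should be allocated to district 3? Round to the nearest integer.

73

1: NₕSₕ = 47881·7459.5 = 357168319.5
2: NₕSₕ = 95768·12495.0 = 1196621160
3: NₕSₕ = 70562·12695.2 = 895798702.4
4: NₕSₕ = 106379·5877.5 = 625242572.5
Σ NₕSₕ = 3074830754.4.
n_3 = 250·895798702.4/3074830754.4 = 72.833... → 73.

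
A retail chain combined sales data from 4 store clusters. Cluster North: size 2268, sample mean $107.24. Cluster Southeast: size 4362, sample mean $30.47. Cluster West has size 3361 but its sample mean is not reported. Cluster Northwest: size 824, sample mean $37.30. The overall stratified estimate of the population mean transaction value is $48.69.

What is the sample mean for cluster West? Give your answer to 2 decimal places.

35.62

Σ Nₕx̄ₕ = N·μ, so 3361·x̄_West = 10815·48.69 − (2268·107.24 + 4362·30.47 + 824·37.30).
= 526582.35 − 406865.66 = 119716.69.
x̄_West = 119716.69 / 3361 = 35.6194... → 35.62.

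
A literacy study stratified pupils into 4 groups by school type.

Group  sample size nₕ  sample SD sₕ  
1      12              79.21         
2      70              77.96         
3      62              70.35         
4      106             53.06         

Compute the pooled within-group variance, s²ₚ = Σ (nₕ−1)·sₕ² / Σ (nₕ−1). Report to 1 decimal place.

4414.2

Degrees of freedom: 11 + 69 + 61 + 105 = 246.
Σ(nₕ−1)sₕ² = 11·6274.2241 + 69·6077.7616 + 61·4949.1225 + 105·2815.3636 = 1085891.666.
s²ₚ = 1085891.666 / 246 = 4414.194... → 4414.2.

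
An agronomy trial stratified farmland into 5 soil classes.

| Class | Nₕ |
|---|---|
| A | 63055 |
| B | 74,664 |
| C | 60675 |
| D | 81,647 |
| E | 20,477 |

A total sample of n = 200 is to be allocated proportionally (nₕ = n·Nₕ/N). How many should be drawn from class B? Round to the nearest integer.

50

N = 63055 + 74664 + 60675 + 81647 + 20477 = 300518.
n_B = 200·74664/300518 = 49.690... → 50.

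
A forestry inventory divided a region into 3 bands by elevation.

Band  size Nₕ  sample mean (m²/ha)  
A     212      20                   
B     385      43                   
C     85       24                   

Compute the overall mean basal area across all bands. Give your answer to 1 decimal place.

N = 212 + 385 + 85 = 682.
Weight each subgroup mean by Nₕ/N and sum.
Σ Nₕx̄ₕ = 212·20 + 385·43 + 85·24 = 4240 + 16555 + 2040 = 22835.
Divide by N: 22835 / 682 = 33.482... → 33.5.

33.5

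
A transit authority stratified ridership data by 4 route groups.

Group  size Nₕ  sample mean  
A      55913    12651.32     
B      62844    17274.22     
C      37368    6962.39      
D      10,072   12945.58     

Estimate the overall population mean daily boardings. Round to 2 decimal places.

N = 55913 + 62844 + 37368 + 10072 = 166197.
The stratified mean weights each stratum mean by its population share Nₕ/N.
Σ Nₕx̄ₕ = 55913·12651.32 + 62844·17274.22 + 37368·6962.39 + 10072·12945.58 = 707373255.16 + 1085581081.68 + 260170589.52 + 130387881.76 = 2183512808.12.
Divide by N: 2183512808.12 / 166197 = 13138.1000... → 13138.10.

13138.10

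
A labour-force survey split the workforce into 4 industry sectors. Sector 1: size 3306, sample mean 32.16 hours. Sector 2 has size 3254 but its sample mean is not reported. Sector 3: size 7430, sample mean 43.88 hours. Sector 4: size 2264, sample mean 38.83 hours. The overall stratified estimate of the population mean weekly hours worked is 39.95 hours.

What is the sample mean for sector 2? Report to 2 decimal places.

39.67

N = 3306 + 3254 + 7430 + 2264 = 16254.
Overall total = μ·N = 39.95·16254 = 649347.3.
Subtract the known strata: 3306·32.16 + 7430·43.88 + 2264·38.83 = 520260.48.
Remaining total for sector 2: 649347.3 − 520260.48 = 129086.82.
Divide by its size: 129086.82 / 3254 = 39.6702... → 39.67.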